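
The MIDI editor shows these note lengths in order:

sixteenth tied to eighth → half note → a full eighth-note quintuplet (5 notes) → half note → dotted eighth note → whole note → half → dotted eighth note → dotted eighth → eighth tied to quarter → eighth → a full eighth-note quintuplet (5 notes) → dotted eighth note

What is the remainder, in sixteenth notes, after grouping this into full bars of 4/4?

15

One bar of 4/4 = 16 sixteenth notes.
In sixteenth notes: sixteenth tied to eighth (sixteenth + eighth) = 3; half note = 8; a full eighth-note quintuplet (5 notes) (five quintuplet eighths span one half) = 8; half note = 8; dotted eighth note = 3; whole note = 16; half = 8; dotted eighth note = 3; dotted eighth = 3; eighth tied to quarter (eighth + quarter) = 6; eighth = 2; a full eighth-note quintuplet (5 notes) (five quintuplet eighths span one half) = 8; dotted eighth note = 3.
Total: 3 + 8 + 8 + 8 + 3 + 16 + 8 + 3 + 3 + 6 + 2 + 8 + 3 = 79.
79 ÷ 16 = 4 complete bars with 15 sixteenth notes remaining.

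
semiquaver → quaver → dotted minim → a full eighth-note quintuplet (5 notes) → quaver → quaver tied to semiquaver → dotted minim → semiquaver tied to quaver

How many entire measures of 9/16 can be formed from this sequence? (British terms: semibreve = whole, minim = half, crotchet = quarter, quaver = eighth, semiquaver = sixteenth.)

4

One bar of 9/16 = 9 sixteenth notes.
Each duration in sixteenth notes: semiquaver = 1; quaver = 2; dotted minim = 12; a full eighth-note quintuplet (5 notes) (five quintuplet eighths span one half) = 8; quaver = 2; quaver tied to semiquaver (quaver + semiquaver) = 3; dotted minim = 12; semiquaver tied to quaver (semiquaver + quaver) = 3.
Adding: 1 + 2 + 12 + 8 + 2 + 3 + 12 + 3 = 43.
43 ÷ 9 = 4 complete bars with 7 left over.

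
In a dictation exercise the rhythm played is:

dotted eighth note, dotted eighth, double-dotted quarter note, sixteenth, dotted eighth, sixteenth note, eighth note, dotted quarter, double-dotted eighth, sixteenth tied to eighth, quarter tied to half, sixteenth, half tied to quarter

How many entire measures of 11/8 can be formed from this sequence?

One bar of 11/8 = 44 thirty-second notes.
Convert each value to thirty-second notes: dotted eighth note = 6; dotted eighth = 6; double-dotted quarter note = 14; sixteenth = 2; dotted eighth = 6; sixteenth note = 2; eighth note = 4; dotted quarter = 12; double-dotted eighth = 7; sixteenth tied to eighth (sixteenth + eighth) = 6; quarter tied to half (quarter + half) = 24; sixteenth = 2; half tied to quarter (half + quarter) = 24.
Total: 6 + 6 + 14 + 2 + 6 + 2 + 4 + 12 + 7 + 6 + 24 + 2 + 24 = 115.
115 ÷ 44 = 2 complete bars with 27 left over.

2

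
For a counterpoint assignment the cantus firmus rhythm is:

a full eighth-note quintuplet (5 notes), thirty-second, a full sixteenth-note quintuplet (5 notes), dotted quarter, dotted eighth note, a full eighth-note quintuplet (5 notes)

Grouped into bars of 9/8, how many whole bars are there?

One bar of 9/8 = 36 thirty-second notes.
Convert each value to thirty-second notes: a full eighth-note quintuplet (5 notes) (five quintuplet eighths span one half) = 16; thirty-second = 1; a full sixteenth-note quintuplet (5 notes) (five quintuplet sixteenths span one quarter) = 8; dotted quarter = 12; dotted eighth note = 6; a full eighth-note quintuplet (5 notes) (five quintuplet eighths span one half) = 16.
Adding: 16 + 1 + 8 + 12 + 6 + 16 = 59.
59 ÷ 36 = 1 complete bar with 23 left over.

1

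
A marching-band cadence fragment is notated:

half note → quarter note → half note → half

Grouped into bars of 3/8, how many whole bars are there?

One bar of 3/8 = 3 eighth notes.
Convert each value to eighth notes: half note = 4; quarter note = 2; half note = 4; half = 4.
Adding: 4 + 2 + 4 + 4 = 14.
14 ÷ 3 = 4 complete bars with 2 left over.

4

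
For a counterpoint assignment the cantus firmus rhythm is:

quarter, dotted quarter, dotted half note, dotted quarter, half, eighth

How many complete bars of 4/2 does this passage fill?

1

One bar of 4/2 = 16 eighth notes.
Express everything in eighth notes: quarter = 2; dotted quarter = 3; dotted half note = 6; dotted quarter = 3; half = 4; eighth = 1.
Total: 2 + 3 + 6 + 3 + 4 + 1 = 19.
19 ÷ 16 = 1 complete bar with 3 left over.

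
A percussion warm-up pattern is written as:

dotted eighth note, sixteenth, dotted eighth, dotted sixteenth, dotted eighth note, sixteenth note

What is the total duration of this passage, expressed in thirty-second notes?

Working in thirty-second notes: dotted eighth note = 6; sixteenth = 2; dotted eighth = 6; dotted sixteenth = 3; dotted eighth note = 6; sixteenth note = 2.
Adding: 6 + 2 + 6 + 3 + 6 + 2 = 25 thirty-second notes.

25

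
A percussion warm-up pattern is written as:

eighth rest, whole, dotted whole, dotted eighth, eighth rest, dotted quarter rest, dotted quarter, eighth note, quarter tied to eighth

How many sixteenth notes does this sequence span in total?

Working in sixteenth notes: eighth rest = 2; whole = 16; dotted whole = 24; dotted eighth = 3; eighth rest = 2; dotted quarter rest = 6; dotted quarter = 6; eighth note = 2; quarter tied to eighth (quarter + eighth) = 6.
Total: 2 + 16 + 24 + 3 + 2 + 6 + 6 + 2 + 6 = 67 sixteenth notes.

67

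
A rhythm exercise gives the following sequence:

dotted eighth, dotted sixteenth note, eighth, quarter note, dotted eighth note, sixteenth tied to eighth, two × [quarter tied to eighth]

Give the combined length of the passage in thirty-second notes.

Express everything in thirty-second notes: dotted eighth = 6; dotted sixteenth note = 3; eighth = 4; quarter note = 8; dotted eighth note = 6; sixteenth tied to eighth (sixteenth + eighth) = 6; quarter tied to eighth (quarter + eighth) = 12; quarter tied to eighth (quarter + eighth) = 12.
Sum: 6 + 3 + 4 + 8 + 6 + 6 + 12 + 12 = 57 thirty-second notes.

57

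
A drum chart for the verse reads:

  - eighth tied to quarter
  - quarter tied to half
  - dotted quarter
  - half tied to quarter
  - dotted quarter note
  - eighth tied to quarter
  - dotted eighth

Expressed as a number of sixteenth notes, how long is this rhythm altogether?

In sixteenth notes: eighth tied to quarter (eighth + quarter) = 6; quarter tied to half (quarter + half) = 12; dotted quarter = 6; half tied to quarter (half + quarter) = 12; dotted quarter note = 6; eighth tied to quarter (eighth + quarter) = 6; dotted eighth = 3.
Altogether 6 + 12 + 6 + 12 + 6 + 6 + 3 = 51 sixteenth notes.

51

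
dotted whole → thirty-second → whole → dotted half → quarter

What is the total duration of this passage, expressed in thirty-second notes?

Each duration in thirty-second notes: dotted whole = 48; thirty-second = 1; whole = 32; dotted half = 24; quarter = 8.
Adding: 48 + 1 + 32 + 24 + 8 = 113 thirty-second notes.

113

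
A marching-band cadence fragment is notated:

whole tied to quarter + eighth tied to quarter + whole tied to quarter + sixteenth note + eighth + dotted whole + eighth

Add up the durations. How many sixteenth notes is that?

75

Convert each value to sixteenth notes: whole tied to quarter (whole + quarter) = 20; eighth tied to quarter (eighth + quarter) = 6; whole tied to quarter (whole + quarter) = 20; sixteenth note = 1; eighth = 2; dotted whole = 24; eighth = 2.
Adding: 20 + 6 + 20 + 1 + 2 + 24 + 2 = 75 sixteenth notes.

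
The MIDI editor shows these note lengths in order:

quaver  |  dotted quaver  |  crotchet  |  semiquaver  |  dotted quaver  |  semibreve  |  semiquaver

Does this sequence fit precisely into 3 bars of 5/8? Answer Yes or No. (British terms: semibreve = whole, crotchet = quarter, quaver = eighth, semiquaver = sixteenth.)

One bar of 5/8 = 10 sixteenth notes, so 3 bars = 30.
Convert each value to sixteenth notes: quaver = 2; dotted quaver = 3; crotchet = 4; semiquaver = 1; dotted quaver = 3; semibreve = 16; semiquaver = 1.
Altogether 2 + 3 + 4 + 1 + 3 + 16 + 1 = 30.
30 equals 30, so the answer is Yes.

Yes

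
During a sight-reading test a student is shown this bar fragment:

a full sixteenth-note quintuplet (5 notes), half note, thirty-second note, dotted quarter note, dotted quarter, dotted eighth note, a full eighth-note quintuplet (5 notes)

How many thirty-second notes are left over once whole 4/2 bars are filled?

One bar of 4/2 = 64 thirty-second notes.
Express everything in thirty-second notes: a full sixteenth-note quintuplet (5 notes) (five quintuplet sixteenths span one quarter) = 8; half note = 16; thirty-second note = 1; dotted quarter note = 12; dotted quarter = 12; dotted eighth note = 6; a full eighth-note quintuplet (5 notes) (five quintuplet eighths span one half) = 16.
Total: 8 + 16 + 1 + 12 + 12 + 6 + 16 = 71.
71 ÷ 64 = 1 complete bar with 7 thirty-second notes remaining.

7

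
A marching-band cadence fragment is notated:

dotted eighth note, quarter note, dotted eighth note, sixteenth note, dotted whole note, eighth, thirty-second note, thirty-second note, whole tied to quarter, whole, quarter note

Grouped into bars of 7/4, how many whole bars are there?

One bar of 7/4 = 56 thirty-second notes.
In thirty-second notes: dotted eighth note = 6; quarter note = 8; dotted eighth note = 6; sixteenth note = 2; dotted whole note = 48; eighth = 4; thirty-second note = 1; thirty-second note = 1; whole tied to quarter (whole + quarter) = 40; whole = 32; quarter note = 8.
Sum: 6 + 8 + 6 + 2 + 48 + 4 + 1 + 1 + 40 + 32 + 8 = 156.
156 ÷ 56 = 2 complete bars with 44 left over.

2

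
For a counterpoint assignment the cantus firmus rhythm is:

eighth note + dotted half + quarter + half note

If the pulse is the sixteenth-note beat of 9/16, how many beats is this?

26

One sixteenth-note beat = 2 thirty-second notes.
In thirty-second notes: eighth note = 4; dotted half = 24; quarter = 8; half note = 16.
Total: 4 + 24 + 8 + 16 = 52.
52 ÷ 2 = 26 beats.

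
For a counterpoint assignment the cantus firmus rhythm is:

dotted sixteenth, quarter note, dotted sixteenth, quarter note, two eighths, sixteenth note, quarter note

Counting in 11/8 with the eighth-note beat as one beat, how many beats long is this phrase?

10

One eighth-note beat = 4 thirty-second notes.
Working in thirty-second notes: dotted sixteenth = 3; quarter note = 8; dotted sixteenth = 3; quarter note = 8; eighth = 4; eighth = 4; sixteenth note = 2; quarter note = 8.
Sum: 3 + 8 + 3 + 8 + 4 + 4 + 2 + 8 = 40.
40 ÷ 4 = 10 beats.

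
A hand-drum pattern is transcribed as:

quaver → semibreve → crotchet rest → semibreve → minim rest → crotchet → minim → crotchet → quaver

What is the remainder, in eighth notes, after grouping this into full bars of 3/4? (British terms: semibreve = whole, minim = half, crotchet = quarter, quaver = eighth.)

One bar of 3/4 = 6 eighth notes.
Each duration in eighth notes: quaver = 1; semibreve = 8; crotchet rest = 2; semibreve = 8; minim rest = 4; crotchet = 2; minim = 4; crotchet = 2; quaver = 1.
Total: 1 + 8 + 2 + 8 + 4 + 2 + 4 + 2 + 1 = 32.
32 ÷ 6 = 5 complete bars with 2 eighth notes remaining.

2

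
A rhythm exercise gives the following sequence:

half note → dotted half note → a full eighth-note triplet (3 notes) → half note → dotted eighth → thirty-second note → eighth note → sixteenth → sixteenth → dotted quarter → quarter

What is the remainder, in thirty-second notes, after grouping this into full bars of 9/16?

9

One bar of 9/16 = 18 thirty-second notes.
Working in thirty-second notes: half note = 16; dotted half note = 24; a full eighth-note triplet (3 notes) (three triplet eighths span one quarter) = 8; half note = 16; dotted eighth = 6; thirty-second note = 1; eighth note = 4; sixteenth = 2; sixteenth = 2; dotted quarter = 12; quarter = 8.
Altogether 16 + 24 + 8 + 16 + 6 + 1 + 4 + 2 + 2 + 12 + 8 = 99.
99 ÷ 18 = 5 complete bars with 9 thirty-second notes remaining.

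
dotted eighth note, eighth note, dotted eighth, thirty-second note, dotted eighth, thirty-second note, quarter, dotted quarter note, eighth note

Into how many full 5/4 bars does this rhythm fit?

1

One bar of 5/4 = 40 thirty-second notes.
In thirty-second notes: dotted eighth note = 6; eighth note = 4; dotted eighth = 6; thirty-second note = 1; dotted eighth = 6; thirty-second note = 1; quarter = 8; dotted quarter note = 12; eighth note = 4.
Sum: 6 + 4 + 6 + 1 + 6 + 1 + 8 + 12 + 4 = 48.
48 ÷ 40 = 1 complete bar with 8 left over.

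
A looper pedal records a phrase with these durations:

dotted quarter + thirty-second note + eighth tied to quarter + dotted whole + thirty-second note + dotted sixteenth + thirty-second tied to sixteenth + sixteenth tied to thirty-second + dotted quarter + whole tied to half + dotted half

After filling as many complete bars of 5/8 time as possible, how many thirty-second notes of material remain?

7

One bar of 5/8 = 20 thirty-second notes.
Each duration in thirty-second notes: dotted quarter = 12; thirty-second note = 1; eighth tied to quarter (eighth + quarter) = 12; dotted whole = 48; thirty-second note = 1; dotted sixteenth = 3; thirty-second tied to sixteenth (thirty-second + sixteenth) = 3; sixteenth tied to thirty-second (sixteenth + thirty-second) = 3; dotted quarter = 12; whole tied to half (whole + half) = 48; dotted half = 24.
Altogether 12 + 1 + 12 + 48 + 1 + 3 + 3 + 3 + 12 + 48 + 24 = 167.
167 ÷ 20 = 8 complete bars with 7 thirty-second notes remaining.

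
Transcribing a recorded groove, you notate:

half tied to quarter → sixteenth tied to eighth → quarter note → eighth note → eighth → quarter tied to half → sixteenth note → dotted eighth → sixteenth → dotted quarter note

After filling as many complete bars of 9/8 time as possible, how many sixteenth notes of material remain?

10

One bar of 9/8 = 18 sixteenth notes.
Convert each value to sixteenth notes: half tied to quarter (half + quarter) = 12; sixteenth tied to eighth (sixteenth + eighth) = 3; quarter note = 4; eighth note = 2; eighth = 2; quarter tied to half (quarter + half) = 12; sixteenth note = 1; dotted eighth = 3; sixteenth = 1; dotted quarter note = 6.
Adding: 12 + 3 + 4 + 2 + 2 + 12 + 1 + 3 + 1 + 6 = 46.
46 ÷ 18 = 2 complete bars with 10 sixteenth notes remaining.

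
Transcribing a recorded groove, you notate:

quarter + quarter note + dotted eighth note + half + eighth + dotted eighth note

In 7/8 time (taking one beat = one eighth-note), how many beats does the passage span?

12

One eighth-note beat = 2 sixteenth notes.
Express everything in sixteenth notes: quarter = 4; quarter note = 4; dotted eighth note = 3; half = 8; eighth = 2; dotted eighth note = 3.
Total: 4 + 4 + 3 + 8 + 2 + 3 = 24.
24 ÷ 2 = 12 beats.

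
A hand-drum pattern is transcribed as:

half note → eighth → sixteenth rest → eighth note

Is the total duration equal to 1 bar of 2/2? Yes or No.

One bar of 2/2 = 16 sixteenth notes.
Each duration in sixteenth notes: half note = 8; eighth = 2; sixteenth rest = 1; eighth note = 2.
Adding: 8 + 2 + 1 + 2 = 13.
13 falls short of 16, so the answer is No.

No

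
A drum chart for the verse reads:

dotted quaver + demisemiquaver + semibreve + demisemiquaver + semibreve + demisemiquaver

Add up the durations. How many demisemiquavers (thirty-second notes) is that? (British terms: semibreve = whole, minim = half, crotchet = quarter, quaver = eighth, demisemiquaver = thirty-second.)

73

In thirty-second notes: dotted quaver = 6; demisemiquaver = 1; semibreve = 32; demisemiquaver = 1; semibreve = 32; demisemiquaver = 1.
Altogether 6 + 1 + 32 + 1 + 32 + 1 = 73 thirty-second notes.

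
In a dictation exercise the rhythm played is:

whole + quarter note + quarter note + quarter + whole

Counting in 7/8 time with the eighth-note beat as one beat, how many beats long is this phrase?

22

One eighth-note beat = 2 sixteenth notes.
Express everything in sixteenth notes: whole = 16; quarter note = 4; quarter note = 4; quarter = 4; whole = 16.
Altogether 16 + 4 + 4 + 4 + 16 = 44.
44 ÷ 2 = 22 beats.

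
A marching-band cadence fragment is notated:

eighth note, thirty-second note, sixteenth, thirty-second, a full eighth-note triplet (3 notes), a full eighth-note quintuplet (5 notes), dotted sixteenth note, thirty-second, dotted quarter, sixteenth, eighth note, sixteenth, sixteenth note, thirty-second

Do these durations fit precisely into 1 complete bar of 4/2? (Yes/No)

No

One bar of 4/2 = 64 thirty-second notes.
In thirty-second notes: eighth note = 4; thirty-second note = 1; sixteenth = 2; thirty-second = 1; a full eighth-note triplet (3 notes) (three triplet eighths span one quarter) = 8; a full eighth-note quintuplet (5 notes) (five quintuplet eighths span one half) = 16; dotted sixteenth note = 3; thirty-second = 1; dotted quarter = 12; sixteenth = 2; eighth note = 4; sixteenth = 2; sixteenth note = 2; thirty-second = 1.
Total: 4 + 1 + 2 + 1 + 8 + 16 + 3 + 1 + 12 + 2 + 4 + 2 + 2 + 1 = 59.
59 falls short of 64, so the answer is No.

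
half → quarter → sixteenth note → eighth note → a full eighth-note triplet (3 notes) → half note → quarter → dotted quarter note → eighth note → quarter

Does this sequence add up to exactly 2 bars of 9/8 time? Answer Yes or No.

One bar of 9/8 = 18 sixteenth notes, so 2 bars = 36.
Express everything in sixteenth notes: half = 8; quarter = 4; sixteenth note = 1; eighth note = 2; a full eighth-note triplet (3 notes) (three triplet eighths span one quarter) = 4; half note = 8; quarter = 4; dotted quarter note = 6; eighth note = 2; quarter = 4.
Altogether 8 + 4 + 1 + 2 + 4 + 8 + 4 + 6 + 2 + 4 = 43.
43 exceeds 36, so the answer is No.

No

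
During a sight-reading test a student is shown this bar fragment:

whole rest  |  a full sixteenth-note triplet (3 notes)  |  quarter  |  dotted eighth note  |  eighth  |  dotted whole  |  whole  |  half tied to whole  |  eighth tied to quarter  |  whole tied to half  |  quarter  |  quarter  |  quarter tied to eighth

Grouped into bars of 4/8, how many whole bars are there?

One bar of 4/8 = 8 sixteenth notes.
In sixteenth notes: whole rest = 16; a full sixteenth-note triplet (3 notes) (three triplet sixteenths span one eighth) = 2; quarter = 4; dotted eighth note = 3; eighth = 2; dotted whole = 24; whole = 16; half tied to whole (half + whole) = 24; eighth tied to quarter (eighth + quarter) = 6; whole tied to half (whole + half) = 24; quarter = 4; quarter = 4; quarter tied to eighth (quarter + eighth) = 6.
Sum: 16 + 2 + 4 + 3 + 2 + 24 + 16 + 24 + 6 + 24 + 4 + 4 + 6 = 135.
135 ÷ 8 = 16 complete bars with 7 left over.

16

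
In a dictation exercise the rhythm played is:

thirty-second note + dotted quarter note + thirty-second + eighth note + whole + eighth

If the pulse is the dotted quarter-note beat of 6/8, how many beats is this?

4.5

One dotted quarter-note beat = 12 thirty-second notes.
In thirty-second notes: thirty-second note = 1; dotted quarter note = 12; thirty-second = 1; eighth note = 4; whole = 32; eighth = 4.
Adding: 1 + 12 + 1 + 4 + 32 + 4 = 54.
54 ÷ 12 = 4.5 beats.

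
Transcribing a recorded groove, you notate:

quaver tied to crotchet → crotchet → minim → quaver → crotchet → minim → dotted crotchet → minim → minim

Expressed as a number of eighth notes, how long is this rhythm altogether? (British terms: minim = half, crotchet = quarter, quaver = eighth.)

27

Each duration in eighth notes: quaver tied to crotchet (quaver + crotchet) = 3; crotchet = 2; minim = 4; quaver = 1; crotchet = 2; minim = 4; dotted crotchet = 3; minim = 4; minim = 4.
Altogether 3 + 2 + 4 + 1 + 2 + 4 + 3 + 4 + 4 = 27 eighth notes.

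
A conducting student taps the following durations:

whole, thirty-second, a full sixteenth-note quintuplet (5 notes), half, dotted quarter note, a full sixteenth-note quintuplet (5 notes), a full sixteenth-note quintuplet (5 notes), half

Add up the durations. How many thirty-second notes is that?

101

Working in thirty-second notes: whole = 32; thirty-second = 1; a full sixteenth-note quintuplet (5 notes) (five quintuplet sixteenths span one quarter) = 8; half = 16; dotted quarter note = 12; a full sixteenth-note quintuplet (5 notes) (five quintuplet sixteenths span one quarter) = 8; a full sixteenth-note quintuplet (5 notes) (five quintuplet sixteenths span one quarter) = 8; half = 16.
Sum: 32 + 1 + 8 + 16 + 12 + 8 + 8 + 16 = 101 thirty-second notes.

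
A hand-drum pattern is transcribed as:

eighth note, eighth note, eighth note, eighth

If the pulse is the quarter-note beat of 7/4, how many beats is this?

One quarter-note beat = 2 eighth notes.
Each duration in eighth notes: eighth note = 1; eighth note = 1; eighth note = 1; eighth = 1.
Altogether 1 + 1 + 1 + 1 = 4.
4 ÷ 2 = 2 beats.

2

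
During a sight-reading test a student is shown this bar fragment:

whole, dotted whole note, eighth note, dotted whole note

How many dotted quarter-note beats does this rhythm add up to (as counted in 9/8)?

11

One dotted quarter-note beat = 3 eighth notes.
Working in eighth notes: whole = 8; dotted whole note = 12; eighth note = 1; dotted whole note = 12.
Total: 8 + 12 + 1 + 12 = 33.
33 ÷ 3 = 11 beats.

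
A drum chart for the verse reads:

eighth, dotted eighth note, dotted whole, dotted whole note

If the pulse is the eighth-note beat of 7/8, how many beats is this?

26.5

One eighth-note beat = 2 sixteenth notes.
Express everything in sixteenth notes: eighth = 2; dotted eighth note = 3; dotted whole = 24; dotted whole note = 24.
Altogether 2 + 3 + 24 + 24 = 53.
53 ÷ 2 = 26.5 beats.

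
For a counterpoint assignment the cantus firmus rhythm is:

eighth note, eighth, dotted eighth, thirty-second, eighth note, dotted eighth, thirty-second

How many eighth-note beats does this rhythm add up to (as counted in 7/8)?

6.5

One eighth-note beat = 4 thirty-second notes.
Express everything in thirty-second notes: eighth note = 4; eighth = 4; dotted eighth = 6; thirty-second = 1; eighth note = 4; dotted eighth = 6; thirty-second = 1.
Total: 4 + 4 + 6 + 1 + 4 + 6 + 1 = 26.
26 ÷ 4 = 6.5 beats.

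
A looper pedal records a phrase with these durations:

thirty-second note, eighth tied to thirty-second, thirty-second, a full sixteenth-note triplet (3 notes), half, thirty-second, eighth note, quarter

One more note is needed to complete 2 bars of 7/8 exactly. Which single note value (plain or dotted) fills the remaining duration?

2 bars of 7/8 = 56 thirty-second notes.
Convert each value to thirty-second notes: thirty-second note = 1; eighth tied to thirty-second (eighth + thirty-second) = 5; thirty-second = 1; a full sixteenth-note triplet (3 notes) (three triplet sixteenths span one eighth) = 4; half = 16; thirty-second = 1; eighth note = 4; quarter = 8.
Sum: 1 + 5 + 1 + 4 + 16 + 1 + 4 + 8 = 40.
Remaining: 56 − 40 = 16 thirty-second notes, which is a half note.

half note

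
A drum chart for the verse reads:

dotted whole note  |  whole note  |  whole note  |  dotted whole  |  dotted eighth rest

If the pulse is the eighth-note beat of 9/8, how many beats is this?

41.5

One eighth-note beat = 2 sixteenth notes.
Working in sixteenth notes: dotted whole note = 24; whole note = 16; whole note = 16; dotted whole = 24; dotted eighth rest = 3.
Total: 24 + 16 + 16 + 24 + 3 = 83.
83 ÷ 2 = 41.5 beats.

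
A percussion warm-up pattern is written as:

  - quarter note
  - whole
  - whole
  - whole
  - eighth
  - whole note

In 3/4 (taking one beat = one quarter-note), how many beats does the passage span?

One quarter-note beat = 2 eighth notes.
Express everything in eighth notes: quarter note = 2; whole = 8; whole = 8; whole = 8; eighth = 1; whole note = 8.
Sum: 2 + 8 + 8 + 8 + 1 + 8 = 35.
35 ÷ 2 = 17.5 beats.

17.5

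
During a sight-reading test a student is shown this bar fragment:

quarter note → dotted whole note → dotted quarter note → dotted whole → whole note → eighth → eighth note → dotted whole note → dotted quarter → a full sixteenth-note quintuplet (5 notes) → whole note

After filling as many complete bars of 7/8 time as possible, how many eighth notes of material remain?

One bar of 7/8 = 7 eighth notes.
Working in eighth notes: quarter note = 2; dotted whole note = 12; dotted quarter note = 3; dotted whole = 12; whole note = 8; eighth = 1; eighth note = 1; dotted whole note = 12; dotted quarter = 3; a full sixteenth-note quintuplet (5 notes) (five quintuplet sixteenths span one quarter) = 2; whole note = 8.
Altogether 2 + 12 + 3 + 12 + 8 + 1 + 1 + 12 + 3 + 2 + 8 = 64.
64 ÷ 7 = 9 complete bars with 1 eighth note remaining.

1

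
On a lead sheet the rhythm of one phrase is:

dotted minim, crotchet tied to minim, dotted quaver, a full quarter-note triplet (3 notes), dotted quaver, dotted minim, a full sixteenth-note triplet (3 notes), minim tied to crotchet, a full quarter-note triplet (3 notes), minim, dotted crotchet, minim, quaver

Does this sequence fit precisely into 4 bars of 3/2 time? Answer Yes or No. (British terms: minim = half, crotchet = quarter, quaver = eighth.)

One bar of 3/2 = 24 sixteenth notes, so 4 bars = 96.
Working in sixteenth notes: dotted minim = 12; crotchet tied to minim (crotchet + minim) = 12; dotted quaver = 3; a full quarter-note triplet (3 notes) (three triplet quarters span one half) = 8; dotted quaver = 3; dotted minim = 12; a full sixteenth-note triplet (3 notes) (three triplet sixteenths span one eighth) = 2; minim tied to crotchet (minim + crotchet) = 12; a full quarter-note triplet (3 notes) (three triplet quarters span one half) = 8; minim = 8; dotted crotchet = 6; minim = 8; quaver = 2.
Altogether 12 + 12 + 3 + 8 + 3 + 12 + 2 + 12 + 8 + 8 + 6 + 8 + 2 = 96.
96 equals 96, so the answer is Yes.

Yes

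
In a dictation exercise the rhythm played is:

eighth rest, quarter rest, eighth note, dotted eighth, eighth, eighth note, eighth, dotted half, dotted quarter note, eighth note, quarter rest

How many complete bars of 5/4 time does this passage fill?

2

One bar of 5/4 = 20 sixteenth notes.
Convert each value to sixteenth notes: eighth rest = 2; quarter rest = 4; eighth note = 2; dotted eighth = 3; eighth = 2; eighth note = 2; eighth = 2; dotted half = 12; dotted quarter note = 6; eighth note = 2; quarter rest = 4.
Adding: 2 + 4 + 2 + 3 + 2 + 2 + 2 + 12 + 6 + 2 + 4 = 41.
41 ÷ 20 = 2 complete bars with 1 left over.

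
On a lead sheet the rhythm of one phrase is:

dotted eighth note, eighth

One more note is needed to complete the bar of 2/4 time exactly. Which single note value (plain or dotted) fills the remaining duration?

dotted eighth note

The bar of 2/4 = 8 sixteenth notes.
Convert each value to sixteenth notes: dotted eighth note = 3; eighth = 2.
Adding: 3 + 2 = 5.
Remaining: 8 − 5 = 3 sixteenth notes, which is a dotted eighth note.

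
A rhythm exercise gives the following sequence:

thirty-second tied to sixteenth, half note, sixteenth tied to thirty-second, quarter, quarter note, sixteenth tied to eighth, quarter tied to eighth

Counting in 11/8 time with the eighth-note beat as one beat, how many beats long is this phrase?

14

One eighth-note beat = 4 thirty-second notes.
Convert each value to thirty-second notes: thirty-second tied to sixteenth (thirty-second + sixteenth) = 3; half note = 16; sixteenth tied to thirty-second (sixteenth + thirty-second) = 3; quarter = 8; quarter note = 8; sixteenth tied to eighth (sixteenth + eighth) = 6; quarter tied to eighth (quarter + eighth) = 12.
Altogether 3 + 16 + 3 + 8 + 8 + 6 + 12 = 56.
56 ÷ 4 = 14 beats.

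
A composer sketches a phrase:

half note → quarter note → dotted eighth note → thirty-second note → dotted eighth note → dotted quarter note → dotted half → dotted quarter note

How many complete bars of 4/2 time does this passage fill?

One bar of 4/2 = 64 thirty-second notes.
In thirty-second notes: half note = 16; quarter note = 8; dotted eighth note = 6; thirty-second note = 1; dotted eighth note = 6; dotted quarter note = 12; dotted half = 24; dotted quarter note = 12.
Altogether 16 + 8 + 6 + 1 + 6 + 12 + 24 + 12 = 85.
85 ÷ 64 = 1 complete bar with 21 left over.

1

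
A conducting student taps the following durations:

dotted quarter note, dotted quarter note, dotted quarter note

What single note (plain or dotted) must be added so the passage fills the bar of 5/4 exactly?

The bar of 5/4 = 10 eighth notes.
Each duration in eighth notes: dotted quarter note = 3; dotted quarter note = 3; dotted quarter note = 3.
Total: 3 + 3 + 3 = 9.
Remaining: 10 − 9 = 1 eighth note, which is a eighth note.

eighth note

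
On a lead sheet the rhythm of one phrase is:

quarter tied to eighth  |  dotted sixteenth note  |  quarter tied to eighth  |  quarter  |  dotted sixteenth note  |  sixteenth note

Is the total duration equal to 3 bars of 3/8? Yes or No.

No

One bar of 3/8 = 12 thirty-second notes, so 3 bars = 36.
In thirty-second notes: quarter tied to eighth (quarter + eighth) = 12; dotted sixteenth note = 3; quarter tied to eighth (quarter + eighth) = 12; quarter = 8; dotted sixteenth note = 3; sixteenth note = 2.
Sum: 12 + 3 + 12 + 8 + 3 + 2 = 40.
40 exceeds 36, so the answer is No.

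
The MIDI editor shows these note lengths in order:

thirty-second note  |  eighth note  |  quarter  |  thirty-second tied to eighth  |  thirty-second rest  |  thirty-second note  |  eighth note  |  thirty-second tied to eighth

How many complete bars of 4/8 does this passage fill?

1

One bar of 4/8 = 16 thirty-second notes.
Each duration in thirty-second notes: thirty-second note = 1; eighth note = 4; quarter = 8; thirty-second tied to eighth (thirty-second + eighth) = 5; thirty-second rest = 1; thirty-second note = 1; eighth note = 4; thirty-second tied to eighth (thirty-second + eighth) = 5.
Adding: 1 + 4 + 8 + 5 + 1 + 1 + 4 + 5 = 29.
29 ÷ 16 = 1 complete bar with 13 left over.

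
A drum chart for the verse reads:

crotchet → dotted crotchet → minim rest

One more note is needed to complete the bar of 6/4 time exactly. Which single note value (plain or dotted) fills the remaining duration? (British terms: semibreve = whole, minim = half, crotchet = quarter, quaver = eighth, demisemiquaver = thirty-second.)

The bar of 6/4 = 12 eighth notes.
In eighth notes: crotchet = 2; dotted crotchet = 3; minim rest = 4.
Altogether 2 + 3 + 4 = 9.
Remaining: 12 − 9 = 3 eighth notes, which is a dotted quarter note.

dotted quarter note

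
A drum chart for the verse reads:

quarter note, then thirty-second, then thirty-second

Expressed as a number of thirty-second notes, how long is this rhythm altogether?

10

In thirty-second notes: quarter note = 8; thirty-second = 1; thirty-second = 1.
Sum: 8 + 1 + 1 = 10 thirty-second notes.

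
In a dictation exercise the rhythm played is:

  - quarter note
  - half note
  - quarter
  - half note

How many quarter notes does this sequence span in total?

Convert each value to quarter notes: quarter note = 1; half note = 2; quarter = 1; half note = 2.
Total: 1 + 2 + 1 + 2 = 6 quarter notes.

6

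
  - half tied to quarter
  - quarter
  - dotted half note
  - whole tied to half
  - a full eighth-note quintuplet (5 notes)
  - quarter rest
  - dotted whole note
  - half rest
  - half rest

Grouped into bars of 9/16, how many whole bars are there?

One bar of 9/16 = 9 sixteenth notes.
Each duration in sixteenth notes: half tied to quarter (half + quarter) = 12; quarter = 4; dotted half note = 12; whole tied to half (whole + half) = 24; a full eighth-note quintuplet (5 notes) (five quintuplet eighths span one half) = 8; quarter rest = 4; dotted whole note = 24; half rest = 8; half rest = 8.
Altogether 12 + 4 + 12 + 24 + 8 + 4 + 24 + 8 + 8 = 104.
104 ÷ 9 = 11 complete bars with 5 left over.

11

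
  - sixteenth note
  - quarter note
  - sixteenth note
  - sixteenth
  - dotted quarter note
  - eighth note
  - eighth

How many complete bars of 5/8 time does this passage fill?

One bar of 5/8 = 10 sixteenth notes.
Express everything in sixteenth notes: sixteenth note = 1; quarter note = 4; sixteenth note = 1; sixteenth = 1; dotted quarter note = 6; eighth note = 2; eighth = 2.
Adding: 1 + 4 + 1 + 1 + 6 + 2 + 2 = 17.
17 ÷ 10 = 1 complete bar with 7 left over.

1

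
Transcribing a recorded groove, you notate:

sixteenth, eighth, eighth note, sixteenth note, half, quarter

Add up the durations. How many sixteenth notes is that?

18

In sixteenth notes: sixteenth = 1; eighth = 2; eighth note = 2; sixteenth note = 1; half = 8; quarter = 4.
Altogether 1 + 2 + 2 + 1 + 8 + 4 = 18 sixteenth notes.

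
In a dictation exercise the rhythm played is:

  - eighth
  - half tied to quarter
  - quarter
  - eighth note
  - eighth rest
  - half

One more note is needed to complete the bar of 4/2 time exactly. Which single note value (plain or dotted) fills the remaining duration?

The bar of 4/2 = 16 eighth notes.
Express everything in eighth notes: eighth = 1; half tied to quarter (half + quarter) = 6; quarter = 2; eighth note = 1; eighth rest = 1; half = 4.
Sum: 1 + 6 + 2 + 1 + 1 + 4 = 15.
Remaining: 16 − 15 = 1 eighth note, which is a eighth note.

eighth note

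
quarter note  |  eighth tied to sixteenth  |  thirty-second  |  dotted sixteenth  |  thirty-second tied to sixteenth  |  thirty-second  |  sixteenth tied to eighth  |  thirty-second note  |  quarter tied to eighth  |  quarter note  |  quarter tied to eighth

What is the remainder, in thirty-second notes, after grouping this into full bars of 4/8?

13

One bar of 4/8 = 16 thirty-second notes.
Convert each value to thirty-second notes: quarter note = 8; eighth tied to sixteenth (eighth + sixteenth) = 6; thirty-second = 1; dotted sixteenth = 3; thirty-second tied to sixteenth (thirty-second + sixteenth) = 3; thirty-second = 1; sixteenth tied to eighth (sixteenth + eighth) = 6; thirty-second note = 1; quarter tied to eighth (quarter + eighth) = 12; quarter note = 8; quarter tied to eighth (quarter + eighth) = 12.
Altogether 8 + 6 + 1 + 3 + 3 + 1 + 6 + 1 + 12 + 8 + 12 = 61.
61 ÷ 16 = 3 complete bars with 13 thirty-second notes remaining.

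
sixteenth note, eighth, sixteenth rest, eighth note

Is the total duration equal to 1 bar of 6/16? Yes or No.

Yes

One bar of 6/16 = 6 sixteenth notes.
In sixteenth notes: sixteenth note = 1; eighth = 2; sixteenth rest = 1; eighth note = 2.
Adding: 1 + 2 + 1 + 2 = 6.
6 equals 6, so the answer is Yes.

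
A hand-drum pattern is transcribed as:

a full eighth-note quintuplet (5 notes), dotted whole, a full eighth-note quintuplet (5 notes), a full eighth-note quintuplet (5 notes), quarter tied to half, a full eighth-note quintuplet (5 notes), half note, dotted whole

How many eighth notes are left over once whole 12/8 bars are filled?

One bar of 12/8 = 6 quarter notes.
Express everything in quarter notes: a full eighth-note quintuplet (5 notes) (five quintuplet eighths span one half) = 2; dotted whole = 6; a full eighth-note quintuplet (5 notes) (five quintuplet eighths span one half) = 2; a full eighth-note quintuplet (5 notes) (five quintuplet eighths span one half) = 2; quarter tied to half (quarter + half) = 3; a full eighth-note quintuplet (5 notes) (five quintuplet eighths span one half) = 2; half note = 2; dotted whole = 6.
Total: 2 + 6 + 2 + 2 + 3 + 2 + 2 + 6 = 25.
25 ÷ 6 = 4 complete bars with 1 quarter note remaining = 2 eighth notes.

2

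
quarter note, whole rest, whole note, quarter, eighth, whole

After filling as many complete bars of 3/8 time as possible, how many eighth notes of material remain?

One bar of 3/8 = 3 eighth notes.
Express everything in eighth notes: quarter note = 2; whole rest = 8; whole note = 8; quarter = 2; eighth = 1; whole = 8.
Adding: 2 + 8 + 8 + 2 + 1 + 8 = 29.
29 ÷ 3 = 9 complete bars with 2 eighth notes remaining.

2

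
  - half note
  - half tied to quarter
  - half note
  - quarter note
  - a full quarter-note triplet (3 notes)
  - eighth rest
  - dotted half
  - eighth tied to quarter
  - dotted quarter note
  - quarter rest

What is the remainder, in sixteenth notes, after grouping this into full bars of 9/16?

7

One bar of 9/16 = 9 sixteenth notes.
In sixteenth notes: half note = 8; half tied to quarter (half + quarter) = 12; half note = 8; quarter note = 4; a full quarter-note triplet (3 notes) (three triplet quarters span one half) = 8; eighth rest = 2; dotted half = 12; eighth tied to quarter (eighth + quarter) = 6; dotted quarter note = 6; quarter rest = 4.
Adding: 8 + 12 + 8 + 4 + 8 + 2 + 12 + 6 + 6 + 4 = 70.
70 ÷ 9 = 7 complete bars with 7 sixteenth notes remaining.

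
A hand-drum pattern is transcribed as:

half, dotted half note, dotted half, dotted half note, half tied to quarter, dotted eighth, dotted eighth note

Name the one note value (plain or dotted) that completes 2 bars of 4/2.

eighth note

2 bars of 4/2 = 64 sixteenth notes.
In sixteenth notes: half = 8; dotted half note = 12; dotted half = 12; dotted half note = 12; half tied to quarter (half + quarter) = 12; dotted eighth = 3; dotted eighth note = 3.
Altogether 8 + 12 + 12 + 12 + 12 + 3 + 3 = 62.
Remaining: 64 − 62 = 2 sixteenth notes, which is a eighth note.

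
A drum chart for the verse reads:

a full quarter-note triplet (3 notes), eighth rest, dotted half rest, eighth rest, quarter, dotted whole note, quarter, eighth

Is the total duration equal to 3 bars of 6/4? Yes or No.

One bar of 6/4 = 12 eighth notes, so 3 bars = 36.
Working in eighth notes: a full quarter-note triplet (3 notes) (three triplet quarters span one half) = 4; eighth rest = 1; dotted half rest = 6; eighth rest = 1; quarter = 2; dotted whole note = 12; quarter = 2; eighth = 1.
Total: 4 + 1 + 6 + 1 + 2 + 12 + 2 + 1 = 29.
29 falls short of 36, so the answer is No.

No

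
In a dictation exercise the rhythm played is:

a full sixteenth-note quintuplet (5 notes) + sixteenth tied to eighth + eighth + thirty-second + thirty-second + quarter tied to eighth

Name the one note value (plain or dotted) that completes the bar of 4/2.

whole note

The bar of 4/2 = 64 thirty-second notes.
Working in thirty-second notes: a full sixteenth-note quintuplet (5 notes) (five quintuplet sixteenths span one quarter) = 8; sixteenth tied to eighth (sixteenth + eighth) = 6; eighth = 4; thirty-second = 1; thirty-second = 1; quarter tied to eighth (quarter + eighth) = 12.
Total: 8 + 6 + 4 + 1 + 1 + 12 = 32.
Remaining: 64 − 32 = 32 thirty-second notes, which is a whole note.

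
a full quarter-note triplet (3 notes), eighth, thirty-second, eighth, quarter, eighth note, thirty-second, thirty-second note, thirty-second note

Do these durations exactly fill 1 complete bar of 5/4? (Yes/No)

One bar of 5/4 = 40 thirty-second notes.
Convert each value to thirty-second notes: a full quarter-note triplet (3 notes) (three triplet quarters span one half) = 16; eighth = 4; thirty-second = 1; eighth = 4; quarter = 8; eighth note = 4; thirty-second = 1; thirty-second note = 1; thirty-second note = 1.
Altogether 16 + 4 + 1 + 4 + 8 + 4 + 1 + 1 + 1 = 40.
40 equals 40, so the answer is Yes.

Yes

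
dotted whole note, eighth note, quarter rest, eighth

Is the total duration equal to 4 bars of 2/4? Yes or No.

Yes

One bar of 2/4 = 4 eighth notes, so 4 bars = 16.
Working in eighth notes: dotted whole note = 12; eighth note = 1; quarter rest = 2; eighth = 1.
Sum: 12 + 1 + 2 + 1 = 16.
16 equals 16, so the answer is Yes.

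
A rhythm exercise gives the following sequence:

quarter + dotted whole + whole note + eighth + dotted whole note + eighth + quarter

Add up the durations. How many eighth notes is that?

38

Express everything in eighth notes: quarter = 2; dotted whole = 12; whole note = 8; eighth = 1; dotted whole note = 12; eighth = 1; quarter = 2.
Sum: 2 + 12 + 8 + 1 + 12 + 1 + 2 = 38 eighth notes.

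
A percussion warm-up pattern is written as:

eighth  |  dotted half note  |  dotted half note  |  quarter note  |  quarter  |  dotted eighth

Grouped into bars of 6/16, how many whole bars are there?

One bar of 6/16 = 6 sixteenth notes.
Each duration in sixteenth notes: eighth = 2; dotted half note = 12; dotted half note = 12; quarter note = 4; quarter = 4; dotted eighth = 3.
Sum: 2 + 12 + 12 + 4 + 4 + 3 = 37.
37 ÷ 6 = 6 complete bars with 1 left over.

6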